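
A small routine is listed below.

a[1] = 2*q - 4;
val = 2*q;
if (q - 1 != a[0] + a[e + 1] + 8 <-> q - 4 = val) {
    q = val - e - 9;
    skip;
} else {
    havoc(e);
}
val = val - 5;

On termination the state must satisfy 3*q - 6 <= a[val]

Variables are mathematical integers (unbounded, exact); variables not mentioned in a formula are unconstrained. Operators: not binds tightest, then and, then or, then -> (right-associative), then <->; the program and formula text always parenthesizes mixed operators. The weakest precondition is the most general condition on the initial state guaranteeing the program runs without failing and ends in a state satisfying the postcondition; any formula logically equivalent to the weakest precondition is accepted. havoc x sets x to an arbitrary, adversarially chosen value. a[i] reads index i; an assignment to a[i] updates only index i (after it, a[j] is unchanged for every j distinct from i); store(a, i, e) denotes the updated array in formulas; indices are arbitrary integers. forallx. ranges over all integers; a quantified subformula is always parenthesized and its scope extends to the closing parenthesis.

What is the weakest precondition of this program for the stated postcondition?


Working backward. After the program, the postcondition 3*q - 6 <= a[val] must hold; in canonical form it is 3*q <= a[val] + 6.
Before val := val - 5: 3*q <= a[val - 5] + 6
Then branch requires 3*val <= a[val - 5] + 3*e + 33; else branch requires 3*q <= a[val - 5] + 6.
Before the if: ((q != a[e + 1] + a[0] + 9 <-> q = val + 4) -> 3*val <= a[val - 5] + 3*e + 33) and ((not (q != a[e + 1] + a[0] + 9 <-> q = val + 4)) -> 3*q <= a[val - 5] + 6)
Before val := 2*q: ((q != a[e + 1] + a[0] + 9 <-> q = -4) -> 6*q <= a[2*q - 5] + 3*e + 33) and ((not (q != a[e + 1] + a[0] + 9 <-> q = -4)) -> 3*q <= a[2*q - 5] + 6)
Before a[1] := 2*q - 4: ((q != a[0] + store(a, 1, 2*q - 4)[e + 1] + 9 <-> q = -4) -> 6*q <= store(a, 1, 2*q - 4)[2*q - 5] + 3*e + 33) and ((not (q != a[0] + store(a, 1, 2*q - 4)[e + 1] + 9 <-> q = -4)) -> 3*q <= store(a, 1, 2*q - 4)[2*q - 5] + 6)
Answer: WP = ((q != a[0] + store(a, 1, 2*q - 4)[e + 1] + 9 <-> q = -4) -> 6*q <= store(a, 1, 2*q - 4)[2*q - 5] + 3*e + 33) and ((not (q != a[0] + store(a, 1, 2*q - 4)[e + 1] + 9 <-> q = -4)) -> 3*q <= store(a, 1, 2*q - 4)[2*q - 5] + 6)


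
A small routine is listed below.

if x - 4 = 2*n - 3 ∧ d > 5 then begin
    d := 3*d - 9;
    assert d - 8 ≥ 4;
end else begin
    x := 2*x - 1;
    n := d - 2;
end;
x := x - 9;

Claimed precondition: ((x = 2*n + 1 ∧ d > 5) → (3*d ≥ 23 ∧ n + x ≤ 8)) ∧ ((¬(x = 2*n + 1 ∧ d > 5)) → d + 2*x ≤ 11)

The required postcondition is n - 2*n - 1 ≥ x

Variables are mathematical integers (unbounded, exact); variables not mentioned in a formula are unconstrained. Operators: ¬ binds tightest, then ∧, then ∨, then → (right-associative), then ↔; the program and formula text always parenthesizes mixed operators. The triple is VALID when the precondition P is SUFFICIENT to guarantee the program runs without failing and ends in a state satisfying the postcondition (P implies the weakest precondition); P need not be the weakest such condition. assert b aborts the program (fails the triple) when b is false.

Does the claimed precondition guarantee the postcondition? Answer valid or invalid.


Working backward. After the program, the postcondition n - 2*n - 1 ≥ x must hold; in canonical form it is n + x ≤ -1.
Before x := x - 9: n + x ≤ 8
Then branch requires 3*d ≥ 21 ∧ n + x ≤ 8; else branch requires d + 2*x ≤ 11.
Before the if: ((x = 2*n + 1 ∧ d > 5) → (3*d ≥ 21 ∧ n + x ≤ 8)) ∧ ((¬(x = 2*n + 1 ∧ d > 5)) → d + 2*x ≤ 11)
The weakest precondition is ((x = 2*n + 1 ∧ d > 5) → (3*d ≥ 21 ∧ n + x ≤ 8)) ∧ ((¬(x = 2*n + 1 ∧ d > 5)) → d + 2*x ≤ 11).
Check whether ((x = 2*n + 1 ∧ d > 5) → (3*d ≥ 23 ∧ n + x ≤ 8)) ∧ ((¬(x = 2*n + 1 ∧ d > 5)) → d + 2*x ≤ 11) implies it.
Every state satisfying the precondition satisfies the weakest precondition: the implication holds.
Answer: valid


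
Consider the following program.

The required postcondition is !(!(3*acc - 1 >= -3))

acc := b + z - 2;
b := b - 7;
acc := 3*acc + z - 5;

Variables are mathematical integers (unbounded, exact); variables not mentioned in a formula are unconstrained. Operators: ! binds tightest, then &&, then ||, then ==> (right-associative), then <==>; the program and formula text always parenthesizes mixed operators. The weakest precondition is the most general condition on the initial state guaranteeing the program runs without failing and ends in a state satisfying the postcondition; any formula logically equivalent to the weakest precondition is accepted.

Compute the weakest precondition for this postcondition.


Working backward. After the program, the postcondition !(!(3*acc - 1 >= -3)) must hold; in canonical form it is 3*acc >= -2.
Before acc := 3*acc + z - 5: 9*acc + 3*z >= 13
Before b := b - 7: 9*acc + 3*z >= 13
Before acc := b + z - 2: 9*b + 12*z >= 31
Answer: WP = 9*b + 12*z >= 31


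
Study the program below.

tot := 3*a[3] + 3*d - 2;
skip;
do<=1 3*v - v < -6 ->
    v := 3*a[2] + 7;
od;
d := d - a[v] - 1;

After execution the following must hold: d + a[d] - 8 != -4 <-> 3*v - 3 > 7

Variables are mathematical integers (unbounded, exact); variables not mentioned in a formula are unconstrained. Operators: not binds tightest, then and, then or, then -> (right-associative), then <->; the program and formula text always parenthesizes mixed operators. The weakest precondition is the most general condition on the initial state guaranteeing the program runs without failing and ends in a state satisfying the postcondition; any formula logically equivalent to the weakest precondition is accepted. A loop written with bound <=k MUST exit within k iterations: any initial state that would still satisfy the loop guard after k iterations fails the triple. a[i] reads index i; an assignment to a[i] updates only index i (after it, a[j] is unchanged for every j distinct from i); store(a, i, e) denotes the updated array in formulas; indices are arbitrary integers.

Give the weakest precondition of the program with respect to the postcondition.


Working backward. After the program, the postcondition d + a[d] - 8 != -4 <-> 3*v - 3 > 7 must hold; in canonical form it is a[d] + d != 4 <-> 3*v > 10.
Before d := d - a[v] - 1: a[-a[v] + d - 1] + d != a[v] + 5 <-> 3*v > 10
Before the loop (bound <=1), unroll the exhaustion recursion (WP_0 = exit-now case; WP_j = one more guarded iteration, up to j = 1):
  WP_0: (not (2*v < -6)) and (a[-a[v] + d - 1] + d != a[v] + 5 <-> 3*v > 10)
  WP_1: (2*v < -6 -> ((not (6*a[2] < -20)) and (a[-a[3*a[2] + 7] + d - 1] + d != a[3*a[2] + 7] + 5 <-> 9*a[2] > -11))) and ((not (2*v < -6)) -> (a[-a[v] + d - 1] + d != a[v] + 5 <-> 3*v > 10))
So before the loop: (2*v < -6 -> ((not (6*a[2] < -20)) and (a[-a[3*a[2] + 7] + d - 1] + d != a[3*a[2] + 7] + 5 <-> 9*a[2] > -11))) and ((not (2*v < -6)) -> (a[-a[v] + d - 1] + d != a[v] + 5 <-> 3*v > 10))
Before skip: (2*v < -6 -> ((not (6*a[2] < -20)) and (a[-a[3*a[2] + 7] + d - 1] + d != a[3*a[2] + 7] + 5 <-> 9*a[2] > -11))) and ((not (2*v < -6)) -> (a[-a[v] + d - 1] + d != a[v] + 5 <-> 3*v > 10))
Before tot := 3*a[3] + 3*d - 2: (2*v < -6 -> ((not (6*a[2] < -20)) and (a[-a[3*a[2] + 7] + d - 1] + d != a[3*a[2] + 7] + 5 <-> 9*a[2] > -11))) and ((not (2*v < -6)) -> (a[-a[v] + d - 1] + d != a[v] + 5 <-> 3*v > 10))
Answer: WP = (2*v < -6 -> ((not (6*a[2] < -20)) and (a[-a[3*a[2] + 7] + d - 1] + d != a[3*a[2] + 7] + 5 <-> 9*a[2] > -11))) and ((not (2*v < -6)) -> (a[-a[v] + d - 1] + d != a[v] + 5 <-> 3*v > 10))


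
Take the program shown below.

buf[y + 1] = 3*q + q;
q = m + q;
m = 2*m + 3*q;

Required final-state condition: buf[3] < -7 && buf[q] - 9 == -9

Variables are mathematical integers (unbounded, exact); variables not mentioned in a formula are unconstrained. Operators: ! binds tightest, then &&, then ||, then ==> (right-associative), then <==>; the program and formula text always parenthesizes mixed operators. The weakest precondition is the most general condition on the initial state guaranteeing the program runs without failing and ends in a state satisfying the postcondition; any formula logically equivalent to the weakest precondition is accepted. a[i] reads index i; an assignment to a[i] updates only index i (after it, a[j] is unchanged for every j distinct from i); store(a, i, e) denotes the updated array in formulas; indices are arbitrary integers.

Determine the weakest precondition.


Working backward. After the program, the postcondition buf[3] < -7 && buf[q] - 9 == -9 must hold; in canonical form it is buf[3] < -7 && buf[q] == 0.
Before m := 2*m + 3*q: buf[3] < -7 && buf[q] == 0
Before q := m + q: buf[3] < -7 && buf[m + q] == 0
Before buf[y + 1] := 3*q + q: store(buf, y + 1, 4*q)[3] < -7 && store(buf, y + 1, 4*q)[m + q] == 0
Answer: WP = store(buf, y + 1, 4*q)[3] < -7 && store(buf, y + 1, 4*q)[m + q] == 0


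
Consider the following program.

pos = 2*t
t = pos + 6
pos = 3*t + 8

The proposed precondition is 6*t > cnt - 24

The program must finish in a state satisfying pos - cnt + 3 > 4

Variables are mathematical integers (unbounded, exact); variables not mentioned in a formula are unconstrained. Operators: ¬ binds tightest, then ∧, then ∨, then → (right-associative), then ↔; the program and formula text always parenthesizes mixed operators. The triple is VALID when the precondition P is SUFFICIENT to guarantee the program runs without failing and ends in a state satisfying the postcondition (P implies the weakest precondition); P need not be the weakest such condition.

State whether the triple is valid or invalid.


Working backward. After the program, the postcondition pos - cnt + 3 > 4 must hold; in canonical form it is pos > cnt + 1.
Before pos := 3*t + 8: 3*t > cnt - 7
Before t := pos + 6: 3*pos > cnt - 25
Before pos := 2*t: 6*t > cnt - 25
The weakest precondition is 6*t > cnt - 25.
Check whether 6*t > cnt - 24 implies it.
Every state satisfying the precondition satisfies the weakest precondition: the implication holds.
Answer: valid


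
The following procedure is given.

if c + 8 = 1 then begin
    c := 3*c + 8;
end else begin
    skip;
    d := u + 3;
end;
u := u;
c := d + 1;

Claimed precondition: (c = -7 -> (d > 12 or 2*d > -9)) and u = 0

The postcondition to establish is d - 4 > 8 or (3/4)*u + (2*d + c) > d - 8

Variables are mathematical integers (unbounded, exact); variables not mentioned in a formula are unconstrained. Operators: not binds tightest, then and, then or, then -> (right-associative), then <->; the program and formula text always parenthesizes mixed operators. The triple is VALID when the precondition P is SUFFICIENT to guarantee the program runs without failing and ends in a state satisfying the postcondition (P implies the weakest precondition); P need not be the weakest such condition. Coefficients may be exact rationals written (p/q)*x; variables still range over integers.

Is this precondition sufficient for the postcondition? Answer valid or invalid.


Working backward. After the program, the postcondition d - 4 > 8 or (3/4)*u + (2*d + c) > d - 8 must hold; in canonical form it is d > 12 or c + d + (3/4)*u > -8.
Before c := d + 1: d > 12 or 2*d + (3/4)*u > -9
Before u := u: d > 12 or 2*d + (3/4)*u > -9
Then branch requires d > 12 or 2*d + (3/4)*u > -9; else branch requires u > 9 or (11/4)*u > -15.
Before the if: (c = -7 -> (d > 12 or 2*d + (3/4)*u > -9)) and ((not (c = -7)) -> (u > 9 or (11/4)*u > -15))
The weakest precondition is (c = -7 -> (d > 12 or 2*d + (3/4)*u > -9)) and ((not (c = -7)) -> (u > 9 or (11/4)*u > -15)).
Check whether (c = -7 -> (d > 12 or 2*d > -9)) and u = 0 implies it.
Every state satisfying the precondition satisfies the weakest precondition: the implication holds.
Answer: valid


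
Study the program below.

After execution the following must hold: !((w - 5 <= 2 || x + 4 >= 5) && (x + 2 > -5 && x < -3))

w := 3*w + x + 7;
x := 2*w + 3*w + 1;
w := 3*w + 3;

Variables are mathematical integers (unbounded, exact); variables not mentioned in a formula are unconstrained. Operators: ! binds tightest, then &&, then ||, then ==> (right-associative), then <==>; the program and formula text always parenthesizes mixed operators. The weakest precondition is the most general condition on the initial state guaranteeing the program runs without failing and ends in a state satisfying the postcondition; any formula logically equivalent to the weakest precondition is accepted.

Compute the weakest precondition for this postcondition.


Working backward. After the program, the postcondition !((w - 5 <= 2 || x + 4 >= 5) && (x + 2 > -5 && x < -3)) must hold; in canonical form it is !((w <= 7 || x >= 1) && x > -7 && x < -3).
Before w := 3*w + 3: !((3*w <= 4 || x >= 1) && x > -7 && x < -3)
Before x := 2*w + 3*w + 1: !((3*w <= 4 || 5*w >= 0) && 5*w > -8 && 5*w < -4)
Before w := 3*w + x + 7: !((9*w + 3*x <= -17 || 15*w + 5*x >= -35) && 15*w + 5*x > -43 && 15*w + 5*x < -39)
Answer: WP = !((9*w + 3*x <= -17 || 15*w + 5*x >= -35) && 15*w + 5*x > -43 && 15*w + 5*x < -39)


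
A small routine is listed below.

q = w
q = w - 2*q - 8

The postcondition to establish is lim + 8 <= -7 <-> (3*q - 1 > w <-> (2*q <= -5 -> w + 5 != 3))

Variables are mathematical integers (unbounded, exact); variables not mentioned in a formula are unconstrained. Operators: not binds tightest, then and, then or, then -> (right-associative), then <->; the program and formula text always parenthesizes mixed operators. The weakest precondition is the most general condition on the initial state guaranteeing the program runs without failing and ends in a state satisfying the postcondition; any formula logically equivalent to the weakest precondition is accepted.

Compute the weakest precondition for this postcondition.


Working backward. After the program, the postcondition lim + 8 <= -7 <-> (3*q - 1 > w <-> (2*q <= -5 -> w + 5 != 3)) must hold; in canonical form it is lim <= -15 <-> (3*q > w + 1 <-> (2*q <= -5 -> w != -2)).
Before q := w - 2*q - 8: lim <= -15 <-> (2*w > 6*q + 25 <-> (2*w <= 4*q + 11 -> w != -2))
Before q := w: lim <= -15 <-> (4*w < -25 <-> (2*w >= -11 -> w != -2))
Answer: WP = lim <= -15 <-> (4*w < -25 <-> (2*w >= -11 -> w != -2))


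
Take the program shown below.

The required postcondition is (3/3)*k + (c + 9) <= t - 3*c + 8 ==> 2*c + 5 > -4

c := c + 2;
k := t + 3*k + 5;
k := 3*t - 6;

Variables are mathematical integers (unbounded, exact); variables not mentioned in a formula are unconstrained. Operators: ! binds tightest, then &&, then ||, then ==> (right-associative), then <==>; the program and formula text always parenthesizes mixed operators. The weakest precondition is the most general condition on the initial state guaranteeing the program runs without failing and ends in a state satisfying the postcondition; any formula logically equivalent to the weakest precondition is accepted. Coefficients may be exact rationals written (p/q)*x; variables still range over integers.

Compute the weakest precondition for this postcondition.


Working backward. After the program, the postcondition (3/3)*k + (c + 9) <= t - 3*c + 8 ==> 2*c + 5 > -4 must hold; in canonical form it is 4*c + k <= t - 1 ==> 2*c > -9.
Before k := 3*t - 6: 4*c + 2*t <= 5 ==> 2*c > -9
Before k := t + 3*k + 5: 4*c + 2*t <= 5 ==> 2*c > -9
Before c := c + 2: 4*c + 2*t <= -3 ==> 2*c > -13
Answer: WP = 4*c + 2*t <= -3 ==> 2*c > -13


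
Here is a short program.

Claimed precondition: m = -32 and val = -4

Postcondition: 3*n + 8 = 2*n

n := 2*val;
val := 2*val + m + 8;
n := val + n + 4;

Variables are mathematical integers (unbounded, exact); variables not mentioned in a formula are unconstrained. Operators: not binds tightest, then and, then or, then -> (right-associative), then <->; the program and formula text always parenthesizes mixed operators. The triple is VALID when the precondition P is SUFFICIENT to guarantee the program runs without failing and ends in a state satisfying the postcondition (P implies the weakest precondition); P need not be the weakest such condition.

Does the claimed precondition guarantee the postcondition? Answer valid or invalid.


Working backward. After the program, the postcondition 3*n + 8 = 2*n must hold; in canonical form it is n = -8.
Before n := val + n + 4: n + val = -12
Before val := 2*val + m + 8: m + n + 2*val = -20
Before n := 2*val: m + 4*val = -20
The weakest precondition is m + 4*val = -20.
Check whether m = -32 and val = -4 implies it.
Countermodel: at the initial state m = -32, val = -4, the precondition holds but the weakest precondition fails.
Answer: invalid


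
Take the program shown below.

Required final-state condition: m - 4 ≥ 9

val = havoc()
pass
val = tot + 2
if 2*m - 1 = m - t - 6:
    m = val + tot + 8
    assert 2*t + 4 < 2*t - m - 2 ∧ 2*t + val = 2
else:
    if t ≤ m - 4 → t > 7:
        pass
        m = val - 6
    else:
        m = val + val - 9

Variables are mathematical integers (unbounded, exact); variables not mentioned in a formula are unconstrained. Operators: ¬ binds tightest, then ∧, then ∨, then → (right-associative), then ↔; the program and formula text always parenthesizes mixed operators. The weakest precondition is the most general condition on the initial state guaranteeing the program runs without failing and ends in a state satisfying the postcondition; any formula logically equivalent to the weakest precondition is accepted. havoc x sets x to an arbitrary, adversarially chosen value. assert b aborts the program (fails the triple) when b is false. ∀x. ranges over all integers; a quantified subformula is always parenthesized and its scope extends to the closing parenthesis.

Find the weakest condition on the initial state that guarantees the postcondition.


Working backward. After the program, the postcondition m - 4 ≥ 9 must hold; in canonical form it is m ≥ 13.
Then branch requires tot + val < -14 ∧ 2*t + val = 2 ∧ tot + val ≥ 5; else branch requires ((t ≤ m - 4 → t > 7) → val ≥ 19) ∧ ((¬(t ≤ m - 4 → t > 7)) → 2*val ≥ 22).
Before the if: (m + t = -5 → (tot + val < -14 ∧ 2*t + val = 2 ∧ tot + val ≥ 5)) ∧ ((¬(m + t = -5)) → (((t ≤ m - 4 → t > 7) → val ≥ 19) ∧ ((¬(t ≤ m - 4 → t > 7)) → 2*val ≥ 22)))
Before val := tot + 2: (m + t = -5 → (2*tot < -16 ∧ 2*t + tot = 0 ∧ 2*tot ≥ 3)) ∧ ((¬(m + t = -5)) → (((t ≤ m - 4 → t > 7) → tot ≥ 17) ∧ ((¬(t ≤ m - 4 → t > 7)) → 2*tot ≥ 18)))
Before skip: (m + t = -5 → (2*tot < -16 ∧ 2*t + tot = 0 ∧ 2*tot ≥ 3)) ∧ ((¬(m + t = -5)) → (((t ≤ m - 4 → t > 7) → tot ≥ 17) ∧ ((¬(t ≤ m - 4 → t > 7)) → 2*tot ≥ 18)))
Before havoc val: (m + t = -5 → (2*tot < -16 ∧ 2*t + tot = 0 ∧ 2*tot ≥ 3)) ∧ ((¬(m + t = -5)) → (((t ≤ m - 4 → t > 7) → tot ≥ 17) ∧ ((¬(t ≤ m - 4 → t > 7)) → 2*tot ≥ 18)))
Answer: WP = (m + t = -5 → (2*tot < -16 ∧ 2*t + tot = 0 ∧ 2*tot ≥ 3)) ∧ ((¬(m + t = -5)) → (((t ≤ m - 4 → t > 7) → tot ≥ 17) ∧ ((¬(t ≤ m - 4 → t > 7)) → 2*tot ≥ 18)))


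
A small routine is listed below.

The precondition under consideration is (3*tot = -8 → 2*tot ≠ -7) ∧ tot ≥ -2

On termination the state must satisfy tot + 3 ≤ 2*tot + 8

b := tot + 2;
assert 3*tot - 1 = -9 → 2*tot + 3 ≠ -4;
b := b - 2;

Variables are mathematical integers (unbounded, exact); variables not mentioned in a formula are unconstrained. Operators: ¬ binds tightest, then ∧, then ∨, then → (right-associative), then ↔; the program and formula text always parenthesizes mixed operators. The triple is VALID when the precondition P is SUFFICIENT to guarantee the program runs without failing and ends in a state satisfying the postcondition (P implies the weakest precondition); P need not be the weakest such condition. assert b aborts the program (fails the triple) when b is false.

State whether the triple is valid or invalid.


Working backward. After the program, the postcondition tot + 3 ≤ 2*tot + 8 must hold; in canonical form it is tot ≥ -5.
Before b := b - 2: tot ≥ -5
Before assert 3*tot - 1 = -9 → 2*tot + 3 ≠ -4: (3*tot = -8 → 2*tot ≠ -7) ∧ tot ≥ -5
Before b := tot + 2: (3*tot = -8 → 2*tot ≠ -7) ∧ tot ≥ -5
The weakest precondition is (3*tot = -8 → 2*tot ≠ -7) ∧ tot ≥ -5.
Check whether (3*tot = -8 → 2*tot ≠ -7) ∧ tot ≥ -2 implies it.
Every state satisfying the precondition satisfies the weakest precondition: the implication holds.
Answer: valid


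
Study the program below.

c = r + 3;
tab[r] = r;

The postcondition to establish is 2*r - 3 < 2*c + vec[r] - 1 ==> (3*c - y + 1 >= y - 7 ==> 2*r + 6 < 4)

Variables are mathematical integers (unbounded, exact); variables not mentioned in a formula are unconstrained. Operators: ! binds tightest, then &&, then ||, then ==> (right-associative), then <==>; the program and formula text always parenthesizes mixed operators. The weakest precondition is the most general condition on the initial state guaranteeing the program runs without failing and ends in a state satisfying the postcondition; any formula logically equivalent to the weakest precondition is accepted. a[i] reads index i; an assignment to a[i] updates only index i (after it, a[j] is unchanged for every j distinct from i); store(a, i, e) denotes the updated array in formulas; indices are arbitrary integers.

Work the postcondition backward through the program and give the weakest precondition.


Working backward. After the program, the postcondition 2*r - 3 < 2*c + vec[r] - 1 ==> (3*c - y + 1 >= y - 7 ==> 2*r + 6 < 4) must hold; in canonical form it is 2*r < vec[r] + 2*c + 2 ==> (3*c >= 2*y - 8 ==> 2*r < -2).
Before tab[r] := r: 2*r < vec[r] + 2*c + 2 ==> (3*c >= 2*y - 8 ==> 2*r < -2)
Before c := r + 3: vec[r] > -8 ==> (3*r >= 2*y - 17 ==> 2*r < -2)
Answer: WP = vec[r] > -8 ==> (3*r >= 2*y - 17 ==> 2*r < -2)


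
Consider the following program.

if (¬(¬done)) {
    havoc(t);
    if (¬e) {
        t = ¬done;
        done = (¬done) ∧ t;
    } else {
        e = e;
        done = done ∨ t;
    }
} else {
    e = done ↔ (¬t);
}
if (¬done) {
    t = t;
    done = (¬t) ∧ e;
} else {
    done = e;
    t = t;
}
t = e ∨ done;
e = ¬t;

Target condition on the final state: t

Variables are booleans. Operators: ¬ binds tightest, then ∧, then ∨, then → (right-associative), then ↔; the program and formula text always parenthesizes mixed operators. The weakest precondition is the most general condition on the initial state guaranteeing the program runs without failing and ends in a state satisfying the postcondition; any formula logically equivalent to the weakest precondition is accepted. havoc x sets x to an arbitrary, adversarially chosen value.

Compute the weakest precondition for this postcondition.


Working backward. After the program, t must hold.
Before e := ¬t: t
Before t := e ∨ done: e ∨ done
Then branch requires e ∨ ((¬t) ∧ e); else branch requires e.
Before the if: ((¬done) → (e ∨ ((¬t) ∧ e))) ∧ (done → e)
Then branch requires ((¬e) → ((done → (e ∨ (done ∧ e))) ∧ ((¬done) → e))) ∧ (e → (((¬done) → e) ∧ (done → e))); else branch requires ((¬done) → ((done ↔ (¬t)) ∨ ((¬t) ∧ (done ↔ (¬t))))) ∧ (done → (done ↔ (¬t))).
Before the if: (done → (((¬e) → ((done → (e ∨ (done ∧ e))) ∧ ((¬done) → e))) ∧ (e → (((¬done) → e) ∧ (done → e))))) ∧ ((¬done) → (((¬done) → ((done ↔ (¬t)) ∨ ((¬t) ∧ (done ↔ (¬t))))) ∧ (done → (done ↔ (¬t)))))
Answer: WP = (done → (((¬e) → ((done → (e ∨ (done ∧ e))) ∧ ((¬done) → e))) ∧ (e → (((¬done) → e) ∧ (done → e))))) ∧ ((¬done) → (((¬done) → ((done ↔ (¬t)) ∨ ((¬t) ∧ (done ↔ (¬t))))) ∧ (done → (done ↔ (¬t)))))


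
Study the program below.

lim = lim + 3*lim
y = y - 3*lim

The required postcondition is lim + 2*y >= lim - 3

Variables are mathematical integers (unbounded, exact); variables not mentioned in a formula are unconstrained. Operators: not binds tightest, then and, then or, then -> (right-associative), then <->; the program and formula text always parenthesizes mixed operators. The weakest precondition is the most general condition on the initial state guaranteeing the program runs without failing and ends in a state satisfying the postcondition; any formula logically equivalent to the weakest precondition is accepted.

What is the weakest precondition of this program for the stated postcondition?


Working backward. After the program, the postcondition lim + 2*y >= lim - 3 must hold; in canonical form it is 2*y >= -3.
Before y := y - 3*lim: 2*y >= 6*lim - 3
Before lim := lim + 3*lim: 2*y >= 24*lim - 3
Answer: WP = 2*y >= 24*lim - 3


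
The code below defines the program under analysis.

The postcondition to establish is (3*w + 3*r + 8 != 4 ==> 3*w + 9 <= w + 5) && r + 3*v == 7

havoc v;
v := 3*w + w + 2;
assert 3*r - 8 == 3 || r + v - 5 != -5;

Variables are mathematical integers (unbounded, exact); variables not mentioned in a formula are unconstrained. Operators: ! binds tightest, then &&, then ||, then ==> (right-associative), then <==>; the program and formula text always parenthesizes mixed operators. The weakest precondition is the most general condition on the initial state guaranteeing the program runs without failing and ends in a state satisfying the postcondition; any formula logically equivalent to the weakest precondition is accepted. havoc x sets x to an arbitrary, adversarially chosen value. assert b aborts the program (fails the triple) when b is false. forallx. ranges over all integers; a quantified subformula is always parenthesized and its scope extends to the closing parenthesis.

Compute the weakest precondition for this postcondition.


Working backward. After the program, the postcondition (3*w + 3*r + 8 != 4 ==> 3*w + 9 <= w + 5) && r + 3*v == 7 must hold; in canonical form it is (3*r + 3*w != -4 ==> 2*w <= -4) && r + 3*v == 7.
Before assert 3*r - 8 == 3 || r + v - 5 != -5: (3*r == 11 || r + v != 0) && (3*r + 3*w != -4 ==> 2*w <= -4) && r + 3*v == 7
Before v := 3*w + w + 2: (3*r == 11 || r + 4*w != -2) && (3*r + 3*w != -4 ==> 2*w <= -4) && r + 12*w == 1
Before havoc v: (3*r == 11 || r + 4*w != -2) && (3*r + 3*w != -4 ==> 2*w <= -4) && r + 12*w == 1
Answer: WP = (3*r == 11 || r + 4*w != -2) && (3*r + 3*w != -4 ==> 2*w <= -4) && r + 12*w == 1


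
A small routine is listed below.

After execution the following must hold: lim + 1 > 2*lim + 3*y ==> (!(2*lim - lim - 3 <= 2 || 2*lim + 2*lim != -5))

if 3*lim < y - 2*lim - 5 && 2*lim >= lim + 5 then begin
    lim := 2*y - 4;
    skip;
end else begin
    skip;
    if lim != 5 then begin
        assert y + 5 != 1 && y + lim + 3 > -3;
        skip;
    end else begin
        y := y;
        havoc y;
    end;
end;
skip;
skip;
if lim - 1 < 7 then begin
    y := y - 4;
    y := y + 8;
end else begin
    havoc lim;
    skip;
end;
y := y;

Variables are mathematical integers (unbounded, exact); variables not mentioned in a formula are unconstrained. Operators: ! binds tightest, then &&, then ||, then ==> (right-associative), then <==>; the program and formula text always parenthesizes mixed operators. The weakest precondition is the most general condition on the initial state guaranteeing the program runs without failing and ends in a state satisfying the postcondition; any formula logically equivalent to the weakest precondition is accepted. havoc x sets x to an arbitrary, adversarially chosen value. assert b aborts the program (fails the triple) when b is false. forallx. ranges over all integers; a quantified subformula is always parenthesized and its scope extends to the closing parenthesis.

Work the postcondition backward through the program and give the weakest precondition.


Working backward. After the program, the postcondition lim + 1 > 2*lim + 3*y ==> (!(2*lim - lim - 3 <= 2 || 2*lim + 2*lim != -5)) must hold; in canonical form it is lim + 3*y < 1 ==> (!(lim <= 5 || 4*lim != -5)).
Before y := y: lim + 3*y < 1 ==> (!(lim <= 5 || 4*lim != -5))
Then branch requires lim + 3*y < -11 ==> (!(lim <= 5 || 4*lim != -5)); else branch requires forall lim_1. (lim_1 + 3*y < 1 ==> (!(lim_1 <= 5 || 4*lim_1 != -5))).
Before the if: (lim < 8 ==> (lim + 3*y < -11 ==> (!(lim <= 5 || 4*lim != -5)))) && ((!(lim < 8)) ==> (forall lim_1. (lim_1 + 3*y < 1 ==> (!(lim_1 <= 5 || 4*lim_1 != -5)))))
Before skip: (lim < 8 ==> (lim + 3*y < -11 ==> (!(lim <= 5 || 4*lim != -5)))) && ((!(lim < 8)) ==> (forall lim_1. (lim_1 + 3*y < 1 ==> (!(lim_1 <= 5 || 4*lim_1 != -5)))))
Before skip: (lim < 8 ==> (lim + 3*y < -11 ==> (!(lim <= 5 || 4*lim != -5)))) && ((!(lim < 8)) ==> (forall lim_1. (lim_1 + 3*y < 1 ==> (!(lim_1 <= 5 || 4*lim_1 != -5)))))
Then branch requires (2*y < 12 ==> (5*y < -7 ==> (!(2*y <= 9 || 8*y != 11)))) && ((!(2*y < 12)) ==> (forall lim_1. (lim_1 + 3*y < 1 ==> (!(lim_1 <= 5 || 4*lim_1 != -5))))); else branch requires (lim != 5 ==> (y != -4 && lim + y > -6 && (lim < 8 ==> (lim + 3*y < -11 ==> (!(lim <= 5 || 4*lim != -5)))) && ((!(lim < 8)) ==> (forall lim_1. (lim_1 + 3*y < 1 ==> (!(lim_1 <= 5 || 4*lim_1 != -5))))))) && ((!(lim != 5)) ==> (forall y_1. ((lim < 8 ==> (lim + 3*y_1 < -11 ==> (!(lim <= 5 || 4*lim != -5)))) && ((!(lim < 8)) ==> (forall lim_1. (lim_1 + 3*y_1 < 1 ==> (!(lim_1 <= 5 || 4*lim_1 != -5)))))))).
Before the if: ((5*lim < y - 5 && lim >= 5) ==> ((2*y < 12 ==> (5*y < -7 ==> (!(2*y <= 9 || 8*y != 11)))) && ((!(2*y < 12)) ==> (forall lim_1. (lim_1 + 3*y < 1 ==> (!(lim_1 <= 5 || 4*lim_1 != -5))))))) && ((!(5*lim < y - 5 && lim >= 5)) ==> ((lim != 5 ==> (y != -4 && lim + y > -6 && (lim < 8 ==> (lim + 3*y < -11 ==> (!(lim <= 5 || 4*lim != -5)))) && ((!(lim < 8)) ==> (forall lim_1. (lim_1 + 3*y < 1 ==> (!(lim_1 <= 5 || 4*lim_1 != -5))))))) && ((!(lim != 5)) ==> (forall y_1. ((lim < 8 ==> (lim + 3*y_1 < -11 ==> (!(lim <= 5 || 4*lim != -5)))) && ((!(lim < 8)) ==> (forall lim_1. (lim_1 + 3*y_1 < 1 ==> (!(lim_1 <= 5 || 4*lim_1 != -5))))))))))
Answer: WP = ((5*lim < y - 5 && lim >= 5) ==> ((2*y < 12 ==> (5*y < -7 ==> (!(2*y <= 9 || 8*y != 11)))) && ((!(2*y < 12)) ==> (forall lim_1. (lim_1 + 3*y < 1 ==> (!(lim_1 <= 5 || 4*lim_1 != -5))))))) && ((!(5*lim < y - 5 && lim >= 5)) ==> ((lim != 5 ==> (y != -4 && lim + y > -6 && (lim < 8 ==> (lim + 3*y < -11 ==> (!(lim <= 5 || 4*lim != -5)))) && ((!(lim < 8)) ==> (forall lim_1. (lim_1 + 3*y < 1 ==> (!(lim_1 <= 5 || 4*lim_1 != -5))))))) && ((!(lim != 5)) ==> (forall y_1. ((lim < 8 ==> (lim + 3*y_1 < -11 ==> (!(lim <= 5 || 4*lim != -5)))) && ((!(lim < 8)) ==> (forall lim_1. (lim_1 + 3*y_1 < 1 ==> (!(lim_1 <= 5 || 4*lim_1 != -5))))))))))


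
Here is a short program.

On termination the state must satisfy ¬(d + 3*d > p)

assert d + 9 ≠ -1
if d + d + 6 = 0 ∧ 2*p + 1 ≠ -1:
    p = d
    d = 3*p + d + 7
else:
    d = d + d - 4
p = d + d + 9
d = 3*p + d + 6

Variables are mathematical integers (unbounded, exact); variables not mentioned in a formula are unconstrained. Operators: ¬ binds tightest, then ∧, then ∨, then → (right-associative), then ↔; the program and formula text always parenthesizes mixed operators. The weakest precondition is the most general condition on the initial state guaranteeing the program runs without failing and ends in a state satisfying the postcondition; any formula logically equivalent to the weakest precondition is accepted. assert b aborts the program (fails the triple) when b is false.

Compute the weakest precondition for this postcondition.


Working backward. After the program, the postcondition ¬(d + 3*d > p) must hold; in canonical form it is ¬(4*d > p).
Before d := 3*p + d + 6: ¬(4*d + 11*p > -24)
Before p := d + d + 9: ¬(26*d > -123)
Then branch requires ¬(104*d > -305); else branch requires ¬(52*d > -19).
Before the if: ((2*d = -6 ∧ 2*p ≠ -2) → (¬(104*d > -305))) ∧ ((¬(2*d = -6 ∧ 2*p ≠ -2)) → (¬(52*d > -19)))
Before assert d + 9 ≠ -1: d ≠ -10 ∧ ((2*d = -6 ∧ 2*p ≠ -2) → (¬(104*d > -305))) ∧ ((¬(2*d = -6 ∧ 2*p ≠ -2)) → (¬(52*d > -19)))
Answer: WP = d ≠ -10 ∧ ((2*d = -6 ∧ 2*p ≠ -2) → (¬(104*d > -305))) ∧ ((¬(2*d = -6 ∧ 2*p ≠ -2)) → (¬(52*d > -19)))


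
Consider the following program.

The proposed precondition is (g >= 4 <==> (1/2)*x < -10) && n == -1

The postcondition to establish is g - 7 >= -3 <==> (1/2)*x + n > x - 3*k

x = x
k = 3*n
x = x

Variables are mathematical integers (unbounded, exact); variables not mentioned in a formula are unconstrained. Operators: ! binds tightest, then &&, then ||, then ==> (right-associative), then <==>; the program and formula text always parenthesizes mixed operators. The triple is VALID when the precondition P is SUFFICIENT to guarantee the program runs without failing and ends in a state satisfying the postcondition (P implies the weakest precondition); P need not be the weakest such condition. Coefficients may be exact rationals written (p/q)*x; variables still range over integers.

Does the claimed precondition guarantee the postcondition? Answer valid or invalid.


Working backward. After the program, the postcondition g - 7 >= -3 <==> (1/2)*x + n > x - 3*k must hold; in canonical form it is g >= 4 <==> 3*k + n > (1/2)*x.
Before x := x: g >= 4 <==> 3*k + n > (1/2)*x
Before k := 3*n: g >= 4 <==> 10*n > (1/2)*x
Before x := x: g >= 4 <==> 10*n > (1/2)*x
The weakest precondition is g >= 4 <==> 10*n > (1/2)*x.
Check whether (g >= 4 <==> (1/2)*x < -10) && n == -1 implies it.
Every state satisfying the precondition satisfies the weakest precondition: the implication holds.
Answer: valid


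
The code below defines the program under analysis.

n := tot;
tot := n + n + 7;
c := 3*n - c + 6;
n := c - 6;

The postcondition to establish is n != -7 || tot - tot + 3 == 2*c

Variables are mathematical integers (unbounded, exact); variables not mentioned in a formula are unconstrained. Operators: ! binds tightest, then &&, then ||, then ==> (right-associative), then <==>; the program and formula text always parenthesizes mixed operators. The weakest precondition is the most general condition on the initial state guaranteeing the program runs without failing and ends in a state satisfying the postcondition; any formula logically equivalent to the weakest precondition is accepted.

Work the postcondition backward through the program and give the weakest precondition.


Working backward. After the program, the postcondition n != -7 || tot - tot + 3 == 2*c must hold; in canonical form it is n != -7 || 2*c == 3.
Before n := c - 6: c != -1 || 2*c == 3
Before c := 3*n - c + 6: 3*n != c - 7 || 6*n == 2*c - 9
Before tot := n + n + 7: 3*n != c - 7 || 6*n == 2*c - 9
Before n := tot: 3*tot != c - 7 || 6*tot == 2*c - 9
Answer: WP = 3*tot != c - 7 || 6*tot == 2*c - 9


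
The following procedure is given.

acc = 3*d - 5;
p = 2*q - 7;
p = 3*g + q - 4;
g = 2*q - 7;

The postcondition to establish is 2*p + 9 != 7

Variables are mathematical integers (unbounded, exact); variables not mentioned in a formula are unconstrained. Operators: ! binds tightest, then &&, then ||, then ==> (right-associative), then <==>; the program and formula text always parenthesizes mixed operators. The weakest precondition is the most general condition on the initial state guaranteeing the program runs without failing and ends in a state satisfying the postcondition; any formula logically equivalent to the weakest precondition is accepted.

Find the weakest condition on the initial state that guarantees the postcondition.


Working backward. After the program, the postcondition 2*p + 9 != 7 must hold; in canonical form it is 2*p != -2.
Before g := 2*q - 7: 2*p != -2
Before p := 3*g + q - 4: 6*g + 2*q != 6
Before p := 2*q - 7: 6*g + 2*q != 6
Before acc := 3*d - 5: 6*g + 2*q != 6
Answer: WP = 6*g + 2*q != 6


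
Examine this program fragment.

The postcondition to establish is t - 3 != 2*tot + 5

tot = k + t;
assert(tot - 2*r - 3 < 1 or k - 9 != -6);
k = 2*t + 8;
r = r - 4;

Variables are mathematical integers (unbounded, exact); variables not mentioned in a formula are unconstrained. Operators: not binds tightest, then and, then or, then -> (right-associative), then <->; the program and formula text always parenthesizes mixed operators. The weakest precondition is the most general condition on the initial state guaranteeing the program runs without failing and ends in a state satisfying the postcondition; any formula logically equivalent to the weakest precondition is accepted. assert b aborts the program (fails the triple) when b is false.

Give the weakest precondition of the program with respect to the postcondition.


Working backward. After the program, the postcondition t - 3 != 2*tot + 5 must hold; in canonical form it is t != 2*tot + 8.
Before r := r - 4: t != 2*tot + 8
Before k := 2*t + 8: t != 2*tot + 8
Before assert tot - 2*r - 3 < 1 or k - 9 != -6: (tot < 2*r + 4 or k != 3) and t != 2*tot + 8
Before tot := k + t: (k + t < 2*r + 4 or k != 3) and 2*k + t != -8
Answer: WP = (k + t < 2*r + 4 or k != 3) and 2*k + t != -8


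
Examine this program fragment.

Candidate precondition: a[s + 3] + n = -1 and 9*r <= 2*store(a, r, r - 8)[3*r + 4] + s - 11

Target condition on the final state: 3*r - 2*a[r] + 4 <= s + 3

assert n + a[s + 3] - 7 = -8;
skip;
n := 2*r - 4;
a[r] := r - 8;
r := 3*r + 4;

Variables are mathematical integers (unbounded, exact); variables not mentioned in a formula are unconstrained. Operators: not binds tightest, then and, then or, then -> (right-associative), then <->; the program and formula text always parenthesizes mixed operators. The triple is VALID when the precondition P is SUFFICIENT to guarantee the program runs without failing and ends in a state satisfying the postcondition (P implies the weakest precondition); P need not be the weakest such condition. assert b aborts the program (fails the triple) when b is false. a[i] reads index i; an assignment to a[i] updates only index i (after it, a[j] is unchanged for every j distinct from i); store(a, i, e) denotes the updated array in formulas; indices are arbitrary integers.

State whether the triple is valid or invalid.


Working backward. After the program, the postcondition 3*r - 2*a[r] + 4 <= s + 3 must hold; in canonical form it is 3*r <= 2*a[r] + s - 1.
Before r := 3*r + 4: 9*r <= 2*a[3*r + 4] + s - 13
Before a[r] := r - 8: 9*r <= 2*store(a, r, r - 8)[3*r + 4] + s - 13
Before n := 2*r - 4: 9*r <= 2*store(a, r, r - 8)[3*r + 4] + s - 13
Before skip: 9*r <= 2*store(a, r, r - 8)[3*r + 4] + s - 13
Before assert n + a[s + 3] - 7 = -8: a[s + 3] + n = -1 and 9*r <= 2*store(a, r, r - 8)[3*r + 4] + s - 13
The weakest precondition is a[s + 3] + n = -1 and 9*r <= 2*store(a, r, r - 8)[3*r + 4] + s - 13.
Check whether a[s + 3] + n = -1 and 9*r <= 2*store(a, r, r - 8)[3*r + 4] + s - 11 implies it.
Countermodel: at the initial state a = {[-5] = -8, [-3] = 2, [3] = 2, elsewhere 2}, n = -3, r = -3, s = 0, the precondition holds but the weakest precondition fails.
Answer: invalid


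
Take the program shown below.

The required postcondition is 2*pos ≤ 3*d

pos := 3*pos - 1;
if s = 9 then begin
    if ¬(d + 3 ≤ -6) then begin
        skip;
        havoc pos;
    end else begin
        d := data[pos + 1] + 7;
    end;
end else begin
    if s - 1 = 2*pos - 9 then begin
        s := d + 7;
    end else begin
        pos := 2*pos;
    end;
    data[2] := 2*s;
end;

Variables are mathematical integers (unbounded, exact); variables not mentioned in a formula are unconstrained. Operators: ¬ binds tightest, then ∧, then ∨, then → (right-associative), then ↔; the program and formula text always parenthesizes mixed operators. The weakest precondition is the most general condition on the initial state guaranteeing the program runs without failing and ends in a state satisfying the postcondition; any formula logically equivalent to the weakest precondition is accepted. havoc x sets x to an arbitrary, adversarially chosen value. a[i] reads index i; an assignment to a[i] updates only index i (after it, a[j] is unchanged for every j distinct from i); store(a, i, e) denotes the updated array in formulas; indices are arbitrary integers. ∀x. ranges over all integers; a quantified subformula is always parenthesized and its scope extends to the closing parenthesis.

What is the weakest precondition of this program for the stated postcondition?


Working backward. After the program, 2*pos ≤ 3*d must hold.
Then branch requires ((¬(d ≤ -9)) → (∀pos_1. 2*pos_1 ≤ 3*d)) ∧ (d ≤ -9 → 2*pos ≤ 3*data[pos + 1] + 21); else branch requires (s = 2*pos - 8 → 2*pos ≤ 3*d) ∧ ((¬(s = 2*pos - 8)) → 4*pos ≤ 3*d).
Before the if: (s = 9 → (((¬(d ≤ -9)) → (∀pos_1. 2*pos_1 ≤ 3*d)) ∧ (d ≤ -9 → 2*pos ≤ 3*data[pos + 1] + 21))) ∧ ((¬(s = 9)) → ((s = 2*pos - 8 → 2*pos ≤ 3*d) ∧ ((¬(s = 2*pos - 8)) → 4*pos ≤ 3*d)))
Before pos := 3*pos - 1: (s = 9 → (((¬(d ≤ -9)) → (∀pos_1. 2*pos_1 ≤ 3*d)) ∧ (d ≤ -9 → 6*pos ≤ 3*data[3*pos] + 23))) ∧ ((¬(s = 9)) → ((s = 6*pos - 10 → 6*pos ≤ 3*d + 2) ∧ ((¬(s = 6*pos - 10)) → 12*pos ≤ 3*d + 4)))
Answer: WP = (s = 9 → (((¬(d ≤ -9)) → (∀pos_1. 2*pos_1 ≤ 3*d)) ∧ (d ≤ -9 → 6*pos ≤ 3*data[3*pos] + 23))) ∧ ((¬(s = 9)) → ((s = 6*pos - 10 → 6*pos ≤ 3*d + 2) ∧ ((¬(s = 6*pos - 10)) → 12*pos ≤ 3*d + 4)))
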